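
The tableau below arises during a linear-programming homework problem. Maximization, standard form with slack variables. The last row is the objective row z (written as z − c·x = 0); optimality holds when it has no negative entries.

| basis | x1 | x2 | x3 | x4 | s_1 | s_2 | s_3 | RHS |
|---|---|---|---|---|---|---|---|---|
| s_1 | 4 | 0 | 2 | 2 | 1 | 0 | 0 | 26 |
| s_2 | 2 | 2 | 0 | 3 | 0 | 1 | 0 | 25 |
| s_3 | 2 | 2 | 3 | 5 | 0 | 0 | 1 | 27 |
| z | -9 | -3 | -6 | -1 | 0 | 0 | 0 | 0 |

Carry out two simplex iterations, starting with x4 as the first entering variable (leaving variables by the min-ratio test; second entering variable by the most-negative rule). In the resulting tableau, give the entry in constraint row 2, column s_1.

-1/4

Ratio test on column x4 — row 1: 26/2 = 13; row 2: 25/3 = 25/3; row 3: 27/5 = 27/5. Minimum is 27/5 at row 3 (s_3 leaves); pivot element 5.
Divide row 3 by 5; eliminate column x4 from the other rows.
Second iteration: most negative z-row entry is -43/5 in column x1, so x1 enters.
Ratio test on column x1 — row 1: (76/5)/(16/5) = 19/4; row 2: (44/5)/(4/5) = 11; row 3: (27/5)/(2/5) = 27/2. Minimum is 19/4 at row 1 (s_1 leaves); pivot element 16/5.
Divide row 1 by 16/5; eliminate column x1 from the other rows.
After both pivots, the entry at constraint row 2, column s_1 is -1/4.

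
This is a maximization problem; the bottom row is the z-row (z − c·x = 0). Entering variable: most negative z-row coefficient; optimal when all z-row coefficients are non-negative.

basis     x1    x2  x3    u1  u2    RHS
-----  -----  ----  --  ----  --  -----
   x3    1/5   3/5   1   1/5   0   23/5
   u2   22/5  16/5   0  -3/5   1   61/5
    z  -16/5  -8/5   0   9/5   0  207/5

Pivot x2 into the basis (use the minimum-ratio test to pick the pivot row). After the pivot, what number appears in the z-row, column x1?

-1

Ratio test on column x2 — row 1: (23/5)/(3/5) = 23/3; row 2: (61/5)/(16/5) = 61/16. Minimum is 61/16 at row 2 (u2 leaves); pivot element 16/5.
Divide row 2 by 16/5; eliminate column x2 from the other rows.
z-row update in column x1: -16/5 − (-8/5)·(11/8) = -1.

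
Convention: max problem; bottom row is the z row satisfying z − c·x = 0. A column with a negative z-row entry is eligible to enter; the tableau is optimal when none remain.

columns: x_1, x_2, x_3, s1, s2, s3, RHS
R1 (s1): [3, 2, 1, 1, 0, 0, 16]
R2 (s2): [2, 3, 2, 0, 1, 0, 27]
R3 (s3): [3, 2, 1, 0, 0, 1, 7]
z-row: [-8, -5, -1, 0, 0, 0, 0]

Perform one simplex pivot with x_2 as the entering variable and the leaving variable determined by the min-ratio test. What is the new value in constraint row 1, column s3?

Ratio test on column x_2 — row 1: 16/2 = 8; row 2: 27/3 = 9; row 3: 7/2 = 7/2. Minimum is 7/2 at row 3 (s3 leaves); pivot element 2.
Divide row 3 by 2; eliminate column x_2 from the other rows.
Row 1 update in column s3: 0 − 2·(1/2) = -1.

-1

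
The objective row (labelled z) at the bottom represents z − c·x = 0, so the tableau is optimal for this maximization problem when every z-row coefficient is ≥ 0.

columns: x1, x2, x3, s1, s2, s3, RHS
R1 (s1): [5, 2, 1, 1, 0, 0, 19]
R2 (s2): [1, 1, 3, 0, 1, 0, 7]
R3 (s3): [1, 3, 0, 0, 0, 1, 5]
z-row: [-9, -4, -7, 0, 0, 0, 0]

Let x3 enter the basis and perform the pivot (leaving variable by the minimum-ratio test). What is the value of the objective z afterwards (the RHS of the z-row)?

49/3

Ratio test on column x3 — row 1: 19/1 = 19; row 2: 7/3 = 7/3; row 3: entry 0 ≤ 0. Minimum is 7/3 at row 2 (s2 leaves); pivot element 3.
Pivot on row 2; the z-row RHS becomes 0 − (-7)·(7/3) = 49/3.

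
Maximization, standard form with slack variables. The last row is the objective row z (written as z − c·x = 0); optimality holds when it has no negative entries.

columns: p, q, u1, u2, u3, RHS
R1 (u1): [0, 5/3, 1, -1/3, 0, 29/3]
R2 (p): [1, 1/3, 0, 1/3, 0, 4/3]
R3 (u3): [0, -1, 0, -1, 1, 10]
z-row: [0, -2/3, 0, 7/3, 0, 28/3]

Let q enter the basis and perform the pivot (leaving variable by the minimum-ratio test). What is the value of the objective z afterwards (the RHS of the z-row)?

12

Ratio test on column q — row 1: (29/3)/(5/3) = 29/5; row 2: (4/3)/(1/3) = 4; row 3: entry -1 ≤ 0. Minimum is 4 at row 2 (p leaves); pivot element 1/3.
Pivot on row 2; the z-row RHS becomes 28/3 − (-2/3)·4 = 12.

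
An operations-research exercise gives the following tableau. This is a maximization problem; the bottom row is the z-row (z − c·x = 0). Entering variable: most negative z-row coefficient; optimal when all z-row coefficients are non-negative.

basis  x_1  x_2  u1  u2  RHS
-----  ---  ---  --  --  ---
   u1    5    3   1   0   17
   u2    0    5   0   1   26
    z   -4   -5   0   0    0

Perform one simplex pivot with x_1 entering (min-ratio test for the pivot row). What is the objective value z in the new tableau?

Ratio test on column x_1 — row 1: 17/5 = 17/5; row 2: entry 0 ≤ 0. Minimum is 17/5 at row 1 (u1 leaves); pivot element 5.
Pivot on row 1; the z-row RHS becomes 0 − (-4)·(17/5) = 68/5.

68/5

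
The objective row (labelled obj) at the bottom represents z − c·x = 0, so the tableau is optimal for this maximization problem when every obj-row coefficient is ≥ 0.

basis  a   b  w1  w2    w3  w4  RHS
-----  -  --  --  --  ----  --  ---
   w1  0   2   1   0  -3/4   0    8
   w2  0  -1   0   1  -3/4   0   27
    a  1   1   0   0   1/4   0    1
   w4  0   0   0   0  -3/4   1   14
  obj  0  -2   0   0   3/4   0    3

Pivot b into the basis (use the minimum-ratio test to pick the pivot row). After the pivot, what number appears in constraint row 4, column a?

0

Ratio test on column b — row 1: 8/2 = 4; row 2: entry -1 ≤ 0; row 3: 1/1 = 1; row 4: entry 0 ≤ 0. Minimum is 1 at row 3 (a leaves); pivot element 1.
Divide row 3 by 1; eliminate column b from the other rows.
Row 4 update in column a: 0 − 0·1 = 0.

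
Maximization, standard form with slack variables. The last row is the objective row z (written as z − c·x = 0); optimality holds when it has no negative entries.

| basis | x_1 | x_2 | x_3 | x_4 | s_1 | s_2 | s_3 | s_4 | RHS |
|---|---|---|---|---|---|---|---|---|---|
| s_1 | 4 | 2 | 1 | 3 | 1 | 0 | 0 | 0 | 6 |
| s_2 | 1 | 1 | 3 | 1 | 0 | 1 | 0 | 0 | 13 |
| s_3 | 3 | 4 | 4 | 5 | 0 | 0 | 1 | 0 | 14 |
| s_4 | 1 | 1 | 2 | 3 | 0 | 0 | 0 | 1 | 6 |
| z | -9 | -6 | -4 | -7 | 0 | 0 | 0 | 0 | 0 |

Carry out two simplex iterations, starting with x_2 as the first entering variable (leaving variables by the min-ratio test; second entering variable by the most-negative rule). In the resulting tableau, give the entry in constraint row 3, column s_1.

Ratio test on column x_2 — row 1: 6/2 = 3; row 2: 13/1 = 13; row 3: 14/4 = 7/2; row 4: 6/1 = 6. Minimum is 3 at row 1 (s_1 leaves); pivot element 2.
Divide row 1 by 2; eliminate column x_2 from the other rows.
Second iteration: most negative z-row entry is -1 in column x_3, so x_3 enters.
Ratio test on column x_3 — row 1: 3/(1/2) = 6; row 2: 10/(5/2) = 4; row 3: 2/2 = 1; row 4: 3/(3/2) = 2. Minimum is 1 at row 3 (s_3 leaves); pivot element 2.
Divide row 3 by 2; eliminate column x_3 from the other rows.
After both pivots, the entry at constraint row 3, column s_1 is -1.

-1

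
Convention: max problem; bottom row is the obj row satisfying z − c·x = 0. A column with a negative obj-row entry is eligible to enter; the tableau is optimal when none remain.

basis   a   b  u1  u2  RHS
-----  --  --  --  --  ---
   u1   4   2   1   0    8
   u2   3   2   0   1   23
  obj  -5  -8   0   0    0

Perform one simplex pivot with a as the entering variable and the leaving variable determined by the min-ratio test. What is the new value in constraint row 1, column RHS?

Ratio test on column a — row 1: 8/4 = 2; row 2: 23/3 = 23/3. Minimum is 2 at row 1 (u1 leaves); pivot element 4.
Divide row 1 by 4; eliminate column a from the other rows.
In the new row 1, the RHS entry is the old entry divided by the pivot: 8/4 = 2.

2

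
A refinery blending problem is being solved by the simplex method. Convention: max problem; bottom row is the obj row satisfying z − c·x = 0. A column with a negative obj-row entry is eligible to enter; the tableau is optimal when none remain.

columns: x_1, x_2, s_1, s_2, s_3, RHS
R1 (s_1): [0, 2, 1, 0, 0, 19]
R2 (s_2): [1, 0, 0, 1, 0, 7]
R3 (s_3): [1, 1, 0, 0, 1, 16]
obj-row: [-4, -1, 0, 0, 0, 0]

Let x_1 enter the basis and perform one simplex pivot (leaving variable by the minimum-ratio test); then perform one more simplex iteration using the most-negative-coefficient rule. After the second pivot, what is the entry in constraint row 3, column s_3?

Ratio test on column x_1 — row 1: entry 0 ≤ 0; row 2: 7/1 = 7; row 3: 16/1 = 16. Minimum is 7 at row 2 (s_2 leaves); pivot element 1.
Divide row 2 by 1; eliminate column x_1 from the other rows.
Second iteration: most negative obj-row entry is -1 in column x_2, so x_2 enters.
Ratio test on column x_2 — row 1: 19/2 = 19/2; row 2: entry 0 ≤ 0; row 3: 9/1 = 9. Minimum is 9 at row 3 (s_3 leaves); pivot element 1.
Divide row 3 by 1; eliminate column x_2 from the other rows.
After both pivots, the entry at constraint row 3, column s_3 is 1.

1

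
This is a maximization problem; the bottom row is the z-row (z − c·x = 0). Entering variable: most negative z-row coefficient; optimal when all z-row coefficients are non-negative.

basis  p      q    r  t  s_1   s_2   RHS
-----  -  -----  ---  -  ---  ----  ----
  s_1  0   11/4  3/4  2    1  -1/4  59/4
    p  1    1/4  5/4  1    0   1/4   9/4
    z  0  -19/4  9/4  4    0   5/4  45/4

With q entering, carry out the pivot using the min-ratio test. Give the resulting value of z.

404/11

Ratio test on column q — row 1: (59/4)/(11/4) = 59/11; row 2: (9/4)/(1/4) = 9. Minimum is 59/11 at row 1 (s_1 leaves); pivot element 11/4.
Pivot on row 1; the z-row RHS becomes 45/4 − (-19/4)·(59/11) = 404/11.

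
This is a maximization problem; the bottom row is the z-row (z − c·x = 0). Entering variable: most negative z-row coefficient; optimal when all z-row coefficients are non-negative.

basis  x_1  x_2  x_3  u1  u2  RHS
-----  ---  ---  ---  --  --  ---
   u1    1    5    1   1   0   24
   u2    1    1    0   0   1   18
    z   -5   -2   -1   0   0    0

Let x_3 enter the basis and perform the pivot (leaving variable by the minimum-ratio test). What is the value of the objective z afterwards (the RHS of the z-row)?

24

Ratio test on column x_3 — row 1: 24/1 = 24; row 2: entry 0 ≤ 0. Minimum is 24 at row 1 (u1 leaves); pivot element 1.
Pivot on row 1; the z-row RHS becomes 0 − (-1)·24 = 24.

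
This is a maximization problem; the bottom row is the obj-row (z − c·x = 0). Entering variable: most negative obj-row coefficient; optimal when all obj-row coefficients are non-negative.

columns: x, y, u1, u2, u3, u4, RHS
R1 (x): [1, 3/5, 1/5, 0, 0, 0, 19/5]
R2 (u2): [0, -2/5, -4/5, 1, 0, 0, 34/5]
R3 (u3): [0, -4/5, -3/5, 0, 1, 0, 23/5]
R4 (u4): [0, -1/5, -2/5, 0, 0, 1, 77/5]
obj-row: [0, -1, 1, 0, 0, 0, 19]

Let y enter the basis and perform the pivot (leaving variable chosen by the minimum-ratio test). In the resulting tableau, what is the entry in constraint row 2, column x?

Ratio test on column y — row 1: (19/5)/(3/5) = 19/3; row 2: entry -2/5 ≤ 0; row 3: entry -4/5 ≤ 0; row 4: entry -1/5 ≤ 0. Minimum is 19/3 at row 1 (x leaves); pivot element 3/5.
Divide row 1 by 3/5; eliminate column y from the other rows.
Row 2 update in column x: 0 − (-2/5)·(5/3) = 2/3.

2/3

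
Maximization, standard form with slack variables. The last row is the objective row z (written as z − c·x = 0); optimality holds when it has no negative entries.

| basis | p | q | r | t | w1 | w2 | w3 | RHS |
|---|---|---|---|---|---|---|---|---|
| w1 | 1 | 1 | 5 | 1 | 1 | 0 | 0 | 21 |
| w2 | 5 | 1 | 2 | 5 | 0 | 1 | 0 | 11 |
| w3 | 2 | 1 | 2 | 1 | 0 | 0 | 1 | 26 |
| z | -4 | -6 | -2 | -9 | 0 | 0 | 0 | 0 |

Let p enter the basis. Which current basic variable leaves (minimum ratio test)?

Column p entries and ratios — w1: 21/1 = 21; w2: 11/5 = 11/5; w3: 26/2 = 13.
Smallest ratio is 11/5 in the row of w2, so w2 leaves.

w2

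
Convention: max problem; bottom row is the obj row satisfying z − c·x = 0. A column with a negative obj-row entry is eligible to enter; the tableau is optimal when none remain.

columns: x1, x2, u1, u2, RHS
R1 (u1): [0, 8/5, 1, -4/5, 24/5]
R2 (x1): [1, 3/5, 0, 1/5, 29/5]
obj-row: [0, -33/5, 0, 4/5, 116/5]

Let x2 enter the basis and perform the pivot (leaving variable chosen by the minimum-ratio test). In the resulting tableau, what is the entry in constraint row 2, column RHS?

Ratio test on column x2 — row 1: (24/5)/(8/5) = 3; row 2: (29/5)/(3/5) = 29/3. Minimum is 3 at row 1 (u1 leaves); pivot element 8/5.
Divide row 1 by 8/5; eliminate column x2 from the other rows.
Row 2 update in column RHS: 29/5 − (3/5)·3 = 4.

4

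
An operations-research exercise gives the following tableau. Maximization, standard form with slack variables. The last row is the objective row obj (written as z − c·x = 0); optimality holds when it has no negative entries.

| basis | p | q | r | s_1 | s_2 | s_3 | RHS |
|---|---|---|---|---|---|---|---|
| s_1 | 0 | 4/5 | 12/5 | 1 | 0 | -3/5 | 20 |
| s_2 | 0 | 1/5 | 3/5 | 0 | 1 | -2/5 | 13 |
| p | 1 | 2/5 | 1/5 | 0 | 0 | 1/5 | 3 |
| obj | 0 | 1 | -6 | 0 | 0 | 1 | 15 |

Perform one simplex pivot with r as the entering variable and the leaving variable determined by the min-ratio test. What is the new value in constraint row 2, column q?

Ratio test on column r — row 1: 20/(12/5) = 25/3; row 2: 13/(3/5) = 65/3; row 3: 3/(1/5) = 15. Minimum is 25/3 at row 1 (s_1 leaves); pivot element 12/5.
Divide row 1 by 12/5; eliminate column r from the other rows.
Row 2 update in column q: 1/5 − (3/5)·(1/3) = 0.

0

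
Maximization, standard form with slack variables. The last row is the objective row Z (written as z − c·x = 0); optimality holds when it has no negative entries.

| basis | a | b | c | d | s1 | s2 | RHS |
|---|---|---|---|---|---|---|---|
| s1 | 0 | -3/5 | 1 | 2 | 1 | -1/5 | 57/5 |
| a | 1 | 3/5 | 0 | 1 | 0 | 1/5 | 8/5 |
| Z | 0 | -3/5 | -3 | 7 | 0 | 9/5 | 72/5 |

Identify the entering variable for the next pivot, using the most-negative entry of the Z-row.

Negative Z-row entries: b: -3/5, c: -3.
The most negative is -3 in column c, so c enters.

c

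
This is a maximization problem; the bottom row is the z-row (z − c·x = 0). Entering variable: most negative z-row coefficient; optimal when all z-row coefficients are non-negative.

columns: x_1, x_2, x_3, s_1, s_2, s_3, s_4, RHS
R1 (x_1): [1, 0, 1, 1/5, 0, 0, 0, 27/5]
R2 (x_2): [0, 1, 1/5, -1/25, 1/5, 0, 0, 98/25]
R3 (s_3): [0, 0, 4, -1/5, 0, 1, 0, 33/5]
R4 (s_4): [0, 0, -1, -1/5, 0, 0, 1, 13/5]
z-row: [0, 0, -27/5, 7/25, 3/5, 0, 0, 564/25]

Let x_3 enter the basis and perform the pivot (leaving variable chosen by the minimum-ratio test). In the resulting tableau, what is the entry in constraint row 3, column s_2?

Ratio test on column x_3 — row 1: (27/5)/1 = 27/5; row 2: (98/25)/(1/5) = 98/5; row 3: (33/5)/4 = 33/20; row 4: entry -1 ≤ 0. Minimum is 33/20 at row 3 (s_3 leaves); pivot element 4.
Divide row 3 by 4; eliminate column x_3 from the other rows.
In the new row 3, the s_2 entry is the old entry divided by the pivot: 0/4 = 0.

0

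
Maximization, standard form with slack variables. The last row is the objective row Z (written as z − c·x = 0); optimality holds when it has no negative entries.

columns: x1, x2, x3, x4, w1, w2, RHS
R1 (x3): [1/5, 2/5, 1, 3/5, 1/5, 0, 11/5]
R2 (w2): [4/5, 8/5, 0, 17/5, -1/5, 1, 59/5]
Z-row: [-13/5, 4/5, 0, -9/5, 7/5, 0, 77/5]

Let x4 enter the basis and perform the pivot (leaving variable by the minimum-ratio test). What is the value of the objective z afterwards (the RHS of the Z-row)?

Ratio test on column x4 — row 1: (11/5)/(3/5) = 11/3; row 2: (59/5)/(17/5) = 59/17. Minimum is 59/17 at row 2 (w2 leaves); pivot element 17/5.
Pivot on row 2; the Z-row RHS becomes 77/5 − (-9/5)·(59/17) = 368/17.

368/17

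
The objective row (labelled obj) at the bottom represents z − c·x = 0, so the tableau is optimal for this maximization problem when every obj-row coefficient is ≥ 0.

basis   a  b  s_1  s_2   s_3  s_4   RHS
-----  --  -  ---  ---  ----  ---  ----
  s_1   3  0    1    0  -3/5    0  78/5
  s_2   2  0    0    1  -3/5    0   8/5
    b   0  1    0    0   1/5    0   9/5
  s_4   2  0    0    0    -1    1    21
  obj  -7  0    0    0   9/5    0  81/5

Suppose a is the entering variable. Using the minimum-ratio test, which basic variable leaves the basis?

Column a entries and ratios — s_1: (78/5)/3 = 26/5; s_2: (8/5)/2 = 4/5; b: 0 ≤ 0, skip; s_4: 21/2 = 21/2.
Smallest ratio is 4/5 in the row of s_2, so s_2 leaves.

s_2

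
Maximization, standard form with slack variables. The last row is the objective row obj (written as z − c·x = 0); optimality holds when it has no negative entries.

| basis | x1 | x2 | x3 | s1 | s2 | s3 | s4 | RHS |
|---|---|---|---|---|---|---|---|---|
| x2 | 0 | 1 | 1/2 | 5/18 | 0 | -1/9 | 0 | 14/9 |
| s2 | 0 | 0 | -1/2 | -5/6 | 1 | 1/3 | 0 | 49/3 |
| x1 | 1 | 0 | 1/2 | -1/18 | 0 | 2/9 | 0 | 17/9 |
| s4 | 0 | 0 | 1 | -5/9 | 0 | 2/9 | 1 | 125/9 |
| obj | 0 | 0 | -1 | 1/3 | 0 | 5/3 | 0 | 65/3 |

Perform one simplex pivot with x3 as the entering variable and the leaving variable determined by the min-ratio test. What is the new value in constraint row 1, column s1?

Ratio test on column x3 — row 1: (14/9)/(1/2) = 28/9; row 2: entry -1/2 ≤ 0; row 3: (17/9)/(1/2) = 34/9; row 4: (125/9)/1 = 125/9. Minimum is 28/9 at row 1 (x2 leaves); pivot element 1/2.
Divide row 1 by 1/2; eliminate column x3 from the other rows.
In the new row 1, the s1 entry is the old entry divided by the pivot: (5/18)/(1/2) = 5/9.

5/9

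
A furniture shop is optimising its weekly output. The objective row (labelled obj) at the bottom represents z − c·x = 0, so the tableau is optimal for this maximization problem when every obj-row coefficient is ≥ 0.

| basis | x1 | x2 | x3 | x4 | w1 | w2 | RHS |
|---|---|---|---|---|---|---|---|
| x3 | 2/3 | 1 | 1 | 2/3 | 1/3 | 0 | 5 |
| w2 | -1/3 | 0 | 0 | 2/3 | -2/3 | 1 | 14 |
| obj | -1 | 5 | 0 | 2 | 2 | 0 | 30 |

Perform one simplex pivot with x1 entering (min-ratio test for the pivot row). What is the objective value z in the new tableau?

Ratio test on column x1 — row 1: 5/(2/3) = 15/2; row 2: entry -1/3 ≤ 0. Minimum is 15/2 at row 1 (x3 leaves); pivot element 2/3.
Pivot on row 1; the obj-row RHS becomes 30 − (-1)·(15/2) = 75/2.

75/2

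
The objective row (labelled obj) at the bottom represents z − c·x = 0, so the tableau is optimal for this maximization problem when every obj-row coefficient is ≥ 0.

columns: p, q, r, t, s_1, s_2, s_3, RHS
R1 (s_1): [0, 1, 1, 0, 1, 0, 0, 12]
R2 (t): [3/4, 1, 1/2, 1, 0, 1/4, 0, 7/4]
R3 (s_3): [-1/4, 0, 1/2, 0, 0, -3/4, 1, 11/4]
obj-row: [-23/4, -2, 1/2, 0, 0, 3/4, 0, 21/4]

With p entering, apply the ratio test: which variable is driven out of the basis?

Column p entries and ratios — s_1: 0 ≤ 0, skip; t: (7/4)/(3/4) = 7/3; s_3: -1/4 ≤ 0, skip.
Smallest ratio is 7/3 in the row of t, so t leaves.

t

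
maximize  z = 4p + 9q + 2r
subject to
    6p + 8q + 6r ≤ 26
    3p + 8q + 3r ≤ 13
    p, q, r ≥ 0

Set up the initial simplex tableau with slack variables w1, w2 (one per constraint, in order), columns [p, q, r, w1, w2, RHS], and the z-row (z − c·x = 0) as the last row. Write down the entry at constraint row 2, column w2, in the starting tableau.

1

Slack w2 belongs to constraint 2; its column is the unit vector e_2, so the entry in row 2 is 1.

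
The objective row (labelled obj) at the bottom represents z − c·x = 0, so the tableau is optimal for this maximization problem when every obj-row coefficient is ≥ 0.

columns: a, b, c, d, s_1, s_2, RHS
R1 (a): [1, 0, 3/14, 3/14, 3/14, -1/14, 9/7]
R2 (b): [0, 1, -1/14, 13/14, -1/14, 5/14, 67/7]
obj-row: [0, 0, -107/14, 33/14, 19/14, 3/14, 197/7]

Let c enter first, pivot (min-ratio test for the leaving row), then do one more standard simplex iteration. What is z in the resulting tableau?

Ratio test on column c — row 1: (9/7)/(3/14) = 6; row 2: entry -1/14 ≤ 0. Minimum is 6 at row 1 (a leaves); pivot element 3/14.
Pivot on row 1; the obj-row RHS becomes 197/7 − (-107/14)·6 = 74.
Next entering variable (most negative obj-row entry -7/3): s_2.
Ratio test on column s_2 — row 1: entry -1/3 ≤ 0; row 2: 10/(1/3) = 30. Minimum is 30 at row 2 (b leaves); pivot element 1/3.
After the second pivot the obj-row RHS is 74 − (-7/3)·30 = 144.

144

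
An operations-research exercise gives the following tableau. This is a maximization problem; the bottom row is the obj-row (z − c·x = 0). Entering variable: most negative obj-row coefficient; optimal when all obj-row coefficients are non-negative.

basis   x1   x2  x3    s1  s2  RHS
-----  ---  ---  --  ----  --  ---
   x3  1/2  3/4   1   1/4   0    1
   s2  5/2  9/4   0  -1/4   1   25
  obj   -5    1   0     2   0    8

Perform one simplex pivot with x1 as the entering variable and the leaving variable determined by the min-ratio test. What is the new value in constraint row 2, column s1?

Ratio test on column x1 — row 1: 1/(1/2) = 2; row 2: 25/(5/2) = 10. Minimum is 2 at row 1 (x3 leaves); pivot element 1/2.
Divide row 1 by 1/2; eliminate column x1 from the other rows.
Row 2 update in column s1: -1/4 − (5/2)·(1/2) = -3/2.

-3/2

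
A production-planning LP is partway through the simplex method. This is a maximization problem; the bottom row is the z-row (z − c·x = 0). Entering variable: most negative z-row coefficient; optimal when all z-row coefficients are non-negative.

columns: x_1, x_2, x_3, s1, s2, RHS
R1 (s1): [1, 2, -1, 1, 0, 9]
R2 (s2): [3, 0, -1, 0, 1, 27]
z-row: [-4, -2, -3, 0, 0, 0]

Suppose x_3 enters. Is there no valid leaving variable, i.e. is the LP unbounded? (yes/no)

Every constraint-row entry in column x_3 is ≤ 0, so increasing x_3 is unbounded.

yes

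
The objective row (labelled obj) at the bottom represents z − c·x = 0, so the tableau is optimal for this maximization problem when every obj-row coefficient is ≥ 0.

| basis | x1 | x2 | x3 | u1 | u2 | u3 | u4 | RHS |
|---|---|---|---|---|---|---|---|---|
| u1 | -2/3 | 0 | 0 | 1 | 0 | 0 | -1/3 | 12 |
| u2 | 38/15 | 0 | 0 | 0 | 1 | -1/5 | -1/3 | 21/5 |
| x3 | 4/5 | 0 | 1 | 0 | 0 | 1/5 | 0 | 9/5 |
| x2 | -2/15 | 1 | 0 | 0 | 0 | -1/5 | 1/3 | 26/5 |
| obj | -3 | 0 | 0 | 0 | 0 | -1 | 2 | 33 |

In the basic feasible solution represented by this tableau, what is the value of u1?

12

u1 is basic (row 1); its value is the RHS of that row, 12.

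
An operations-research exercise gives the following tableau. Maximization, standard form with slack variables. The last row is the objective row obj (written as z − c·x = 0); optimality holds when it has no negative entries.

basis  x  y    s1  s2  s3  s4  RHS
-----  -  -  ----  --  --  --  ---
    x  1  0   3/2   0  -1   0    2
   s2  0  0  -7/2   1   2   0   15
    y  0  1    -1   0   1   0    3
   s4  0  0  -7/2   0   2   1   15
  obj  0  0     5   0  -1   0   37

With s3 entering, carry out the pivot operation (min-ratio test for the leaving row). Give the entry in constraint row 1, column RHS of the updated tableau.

5

Ratio test on column s3 — row 1: entry -1 ≤ 0; row 2: 15/2 = 15/2; row 3: 3/1 = 3; row 4: 15/2 = 15/2. Minimum is 3 at row 3 (y leaves); pivot element 1.
Divide row 3 by 1; eliminate column s3 from the other rows.
Row 1 update in column RHS: 2 − (-1)·3 = 5.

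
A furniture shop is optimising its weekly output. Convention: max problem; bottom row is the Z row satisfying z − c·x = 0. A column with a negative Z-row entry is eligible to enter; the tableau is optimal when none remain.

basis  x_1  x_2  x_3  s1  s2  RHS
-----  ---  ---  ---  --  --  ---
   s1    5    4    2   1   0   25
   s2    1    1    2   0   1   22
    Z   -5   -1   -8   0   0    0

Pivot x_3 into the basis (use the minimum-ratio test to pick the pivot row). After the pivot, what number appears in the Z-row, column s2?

4

Ratio test on column x_3 — row 1: 25/2 = 25/2; row 2: 22/2 = 11. Minimum is 11 at row 2 (s2 leaves); pivot element 2.
Divide row 2 by 2; eliminate column x_3 from the other rows.
Z-row update in column s2: 0 − (-8)·(1/2) = 4.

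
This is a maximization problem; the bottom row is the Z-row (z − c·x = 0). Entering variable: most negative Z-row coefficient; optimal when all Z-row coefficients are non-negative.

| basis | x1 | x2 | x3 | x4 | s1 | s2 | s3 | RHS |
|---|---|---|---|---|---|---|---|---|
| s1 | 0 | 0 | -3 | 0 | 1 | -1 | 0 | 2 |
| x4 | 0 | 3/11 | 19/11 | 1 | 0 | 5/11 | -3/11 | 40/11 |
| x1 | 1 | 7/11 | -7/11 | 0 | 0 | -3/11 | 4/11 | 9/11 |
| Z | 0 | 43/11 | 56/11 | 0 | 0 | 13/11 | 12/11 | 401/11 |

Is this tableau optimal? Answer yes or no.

yes

Every Z-row coefficient is ≥ 0, so the tableau is optimal.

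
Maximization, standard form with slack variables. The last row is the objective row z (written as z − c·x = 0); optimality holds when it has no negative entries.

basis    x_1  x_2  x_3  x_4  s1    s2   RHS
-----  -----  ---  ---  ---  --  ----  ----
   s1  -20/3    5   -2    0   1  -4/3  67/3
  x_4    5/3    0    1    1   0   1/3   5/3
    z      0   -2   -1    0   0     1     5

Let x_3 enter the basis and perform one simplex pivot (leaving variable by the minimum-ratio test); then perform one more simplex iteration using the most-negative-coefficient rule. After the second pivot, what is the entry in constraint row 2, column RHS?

5/3

Ratio test on column x_3 — row 1: entry -2 ≤ 0; row 2: (5/3)/1 = 5/3. Minimum is 5/3 at row 2 (x_4 leaves); pivot element 1.
Divide row 2 by 1; eliminate column x_3 from the other rows.
Second iteration: most negative z-row entry is -2 in column x_2, so x_2 enters.
Ratio test on column x_2 — row 1: (77/3)/5 = 77/15; row 2: entry 0 ≤ 0. Minimum is 77/15 at row 1 (s1 leaves); pivot element 5.
Divide row 1 by 5; eliminate column x_2 from the other rows.
After both pivots, the entry at constraint row 2, column RHS is 5/3.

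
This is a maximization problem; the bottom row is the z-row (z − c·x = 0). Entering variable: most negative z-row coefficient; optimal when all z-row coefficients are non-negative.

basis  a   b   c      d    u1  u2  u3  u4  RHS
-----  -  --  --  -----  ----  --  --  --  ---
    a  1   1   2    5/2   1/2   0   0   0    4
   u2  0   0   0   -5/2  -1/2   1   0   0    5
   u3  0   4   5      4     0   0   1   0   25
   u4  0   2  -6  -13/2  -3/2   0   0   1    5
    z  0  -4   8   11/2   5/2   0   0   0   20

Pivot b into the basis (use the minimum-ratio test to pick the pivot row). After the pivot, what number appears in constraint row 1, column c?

Ratio test on column b — row 1: 4/1 = 4; row 2: entry 0 ≤ 0; row 3: 25/4 = 25/4; row 4: 5/2 = 5/2. Minimum is 5/2 at row 4 (u4 leaves); pivot element 2.
Divide row 4 by 2; eliminate column b from the other rows.
Row 1 update in column c: 2 − 1·(-3) = 5.

5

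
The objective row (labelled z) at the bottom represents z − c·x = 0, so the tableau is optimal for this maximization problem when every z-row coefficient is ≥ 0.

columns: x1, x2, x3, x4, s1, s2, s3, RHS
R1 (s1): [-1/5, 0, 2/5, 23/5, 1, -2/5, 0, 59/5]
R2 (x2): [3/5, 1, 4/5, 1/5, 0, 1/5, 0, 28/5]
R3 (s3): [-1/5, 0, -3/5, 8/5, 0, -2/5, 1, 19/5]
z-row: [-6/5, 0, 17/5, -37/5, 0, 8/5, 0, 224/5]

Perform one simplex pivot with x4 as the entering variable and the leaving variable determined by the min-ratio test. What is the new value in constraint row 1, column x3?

17/8

Ratio test on column x4 — row 1: (59/5)/(23/5) = 59/23; row 2: (28/5)/(1/5) = 28; row 3: (19/5)/(8/5) = 19/8. Minimum is 19/8 at row 3 (s3 leaves); pivot element 8/5.
Divide row 3 by 8/5; eliminate column x4 from the other rows.
Row 1 update in column x3: 2/5 − (23/5)·(-3/8) = 17/8.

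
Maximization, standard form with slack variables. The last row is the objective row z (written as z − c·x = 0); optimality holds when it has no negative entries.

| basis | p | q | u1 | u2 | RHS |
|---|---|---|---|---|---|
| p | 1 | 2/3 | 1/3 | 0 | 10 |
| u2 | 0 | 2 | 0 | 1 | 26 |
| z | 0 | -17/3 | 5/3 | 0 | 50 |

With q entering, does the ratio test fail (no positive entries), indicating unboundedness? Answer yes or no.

no

Column q has positive entries in row(s) 1, 2, so the ratio test bounds it — not unbounded.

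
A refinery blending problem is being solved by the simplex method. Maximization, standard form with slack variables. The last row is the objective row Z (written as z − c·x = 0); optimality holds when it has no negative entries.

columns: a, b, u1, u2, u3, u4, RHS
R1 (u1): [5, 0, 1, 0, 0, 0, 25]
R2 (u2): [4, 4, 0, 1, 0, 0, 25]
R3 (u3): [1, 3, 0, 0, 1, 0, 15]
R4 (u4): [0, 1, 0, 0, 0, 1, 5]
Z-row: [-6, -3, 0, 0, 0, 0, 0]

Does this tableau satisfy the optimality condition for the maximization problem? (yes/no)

no

The Z-row has a negative entry -6 in column a, so it is not optimal.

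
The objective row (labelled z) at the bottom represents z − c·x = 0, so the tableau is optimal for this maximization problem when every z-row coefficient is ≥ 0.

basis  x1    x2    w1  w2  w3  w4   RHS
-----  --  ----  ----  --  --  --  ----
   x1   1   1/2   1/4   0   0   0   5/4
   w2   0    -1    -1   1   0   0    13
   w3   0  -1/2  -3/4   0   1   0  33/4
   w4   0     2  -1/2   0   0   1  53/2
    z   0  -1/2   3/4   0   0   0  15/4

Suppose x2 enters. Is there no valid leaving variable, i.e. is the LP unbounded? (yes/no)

no

Column x2 has positive entries in row(s) 1, 4, so the ratio test bounds it — not unbounded.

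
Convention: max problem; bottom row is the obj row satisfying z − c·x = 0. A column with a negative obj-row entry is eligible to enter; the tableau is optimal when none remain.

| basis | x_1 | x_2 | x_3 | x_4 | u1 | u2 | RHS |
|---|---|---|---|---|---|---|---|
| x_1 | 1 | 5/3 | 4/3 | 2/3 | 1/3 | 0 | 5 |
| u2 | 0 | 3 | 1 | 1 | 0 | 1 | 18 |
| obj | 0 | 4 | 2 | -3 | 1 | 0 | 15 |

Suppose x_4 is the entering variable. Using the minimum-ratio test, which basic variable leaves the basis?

Column x_4 entries and ratios — x_1: 5/(2/3) = 15/2; u2: 18/1 = 18.
Smallest ratio is 15/2 in the row of x_1, so x_1 leaves.

x_1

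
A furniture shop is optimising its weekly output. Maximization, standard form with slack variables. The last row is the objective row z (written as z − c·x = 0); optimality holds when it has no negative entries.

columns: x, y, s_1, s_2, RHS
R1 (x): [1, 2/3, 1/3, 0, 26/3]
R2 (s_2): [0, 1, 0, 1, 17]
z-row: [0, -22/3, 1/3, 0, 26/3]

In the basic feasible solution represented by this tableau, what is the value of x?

26/3

x is basic (row 1); its value is the RHS of that row, 26/3.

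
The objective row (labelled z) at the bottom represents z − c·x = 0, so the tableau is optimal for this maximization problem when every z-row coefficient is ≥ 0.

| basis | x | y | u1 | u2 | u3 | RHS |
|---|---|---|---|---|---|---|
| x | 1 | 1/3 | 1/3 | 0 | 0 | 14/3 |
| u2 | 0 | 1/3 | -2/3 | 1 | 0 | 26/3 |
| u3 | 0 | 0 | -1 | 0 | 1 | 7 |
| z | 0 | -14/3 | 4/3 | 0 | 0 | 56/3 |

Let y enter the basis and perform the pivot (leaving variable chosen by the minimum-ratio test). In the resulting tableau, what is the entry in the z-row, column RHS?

84

Ratio test on column y — row 1: (14/3)/(1/3) = 14; row 2: (26/3)/(1/3) = 26; row 3: entry 0 ≤ 0. Minimum is 14 at row 1 (x leaves); pivot element 1/3.
Divide row 1 by 1/3; eliminate column y from the other rows.
z-row update in column RHS: 56/3 − (-14/3)·14 = 84.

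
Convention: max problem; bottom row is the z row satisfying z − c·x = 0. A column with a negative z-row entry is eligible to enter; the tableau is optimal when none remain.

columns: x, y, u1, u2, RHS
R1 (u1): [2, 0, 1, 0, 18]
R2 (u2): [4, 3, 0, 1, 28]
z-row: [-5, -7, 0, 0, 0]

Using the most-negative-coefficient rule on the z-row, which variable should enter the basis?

y

Negative z-row entries: x: -5, y: -7.
The most negative is -7 in column y, so y enters.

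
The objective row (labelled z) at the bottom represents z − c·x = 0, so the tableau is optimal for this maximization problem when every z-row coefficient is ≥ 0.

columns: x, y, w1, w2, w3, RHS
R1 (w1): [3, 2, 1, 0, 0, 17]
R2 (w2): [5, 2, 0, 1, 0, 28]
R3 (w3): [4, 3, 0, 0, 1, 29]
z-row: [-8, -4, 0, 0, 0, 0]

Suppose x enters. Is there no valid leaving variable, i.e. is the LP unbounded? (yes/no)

no

Column x has positive entries in row(s) 1, 2, 3, so the ratio test bounds it — not unbounded.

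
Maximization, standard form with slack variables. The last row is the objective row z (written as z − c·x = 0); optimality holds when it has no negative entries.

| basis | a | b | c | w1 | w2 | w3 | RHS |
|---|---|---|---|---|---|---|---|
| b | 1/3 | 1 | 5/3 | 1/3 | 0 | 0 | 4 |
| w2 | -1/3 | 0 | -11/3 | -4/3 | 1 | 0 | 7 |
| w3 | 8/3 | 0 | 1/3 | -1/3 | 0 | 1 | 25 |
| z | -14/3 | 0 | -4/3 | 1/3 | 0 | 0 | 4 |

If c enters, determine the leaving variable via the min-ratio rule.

Column c entries and ratios — b: 4/(5/3) = 12/5; w2: -11/3 ≤ 0, skip; w3: 25/(1/3) = 75.
Smallest ratio is 12/5 in the row of b, so b leaves.

b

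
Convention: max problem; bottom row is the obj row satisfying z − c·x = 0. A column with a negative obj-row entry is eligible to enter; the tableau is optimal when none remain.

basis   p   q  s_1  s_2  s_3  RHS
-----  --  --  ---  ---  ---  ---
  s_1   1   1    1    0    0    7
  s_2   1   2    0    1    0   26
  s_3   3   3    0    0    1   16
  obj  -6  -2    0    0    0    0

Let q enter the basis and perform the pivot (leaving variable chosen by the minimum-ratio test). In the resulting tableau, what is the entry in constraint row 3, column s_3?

1/3

Ratio test on column q — row 1: 7/1 = 7; row 2: 26/2 = 13; row 3: 16/3 = 16/3. Minimum is 16/3 at row 3 (s_3 leaves); pivot element 3.
Divide row 3 by 3; eliminate column q from the other rows.
In the new row 3, the s_3 entry is the old entry divided by the pivot: 1/3 = 1/3.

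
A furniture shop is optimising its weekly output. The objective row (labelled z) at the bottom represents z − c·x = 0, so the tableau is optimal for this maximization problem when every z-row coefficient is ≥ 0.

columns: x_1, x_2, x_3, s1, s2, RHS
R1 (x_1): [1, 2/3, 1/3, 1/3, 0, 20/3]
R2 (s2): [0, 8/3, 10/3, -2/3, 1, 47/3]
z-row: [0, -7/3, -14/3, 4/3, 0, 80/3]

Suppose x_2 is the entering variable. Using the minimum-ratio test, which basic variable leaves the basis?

s2

Column x_2 entries and ratios — x_1: (20/3)/(2/3) = 10; s2: (47/3)/(8/3) = 47/8.
Smallest ratio is 47/8 in the row of s2, so s2 leaves.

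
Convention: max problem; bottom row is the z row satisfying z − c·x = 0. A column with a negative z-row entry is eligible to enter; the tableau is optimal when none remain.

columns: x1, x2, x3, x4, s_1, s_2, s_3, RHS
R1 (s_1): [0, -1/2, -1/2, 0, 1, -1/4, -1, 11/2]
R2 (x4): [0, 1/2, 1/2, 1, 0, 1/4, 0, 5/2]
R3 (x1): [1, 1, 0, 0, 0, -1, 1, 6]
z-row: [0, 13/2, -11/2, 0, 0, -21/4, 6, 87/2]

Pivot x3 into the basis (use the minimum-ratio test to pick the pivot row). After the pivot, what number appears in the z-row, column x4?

Ratio test on column x3 — row 1: entry -1/2 ≤ 0; row 2: (5/2)/(1/2) = 5; row 3: entry 0 ≤ 0. Minimum is 5 at row 2 (x4 leaves); pivot element 1/2.
Divide row 2 by 1/2; eliminate column x3 from the other rows.
z-row update in column x4: 0 − (-11/2)·2 = 11.

11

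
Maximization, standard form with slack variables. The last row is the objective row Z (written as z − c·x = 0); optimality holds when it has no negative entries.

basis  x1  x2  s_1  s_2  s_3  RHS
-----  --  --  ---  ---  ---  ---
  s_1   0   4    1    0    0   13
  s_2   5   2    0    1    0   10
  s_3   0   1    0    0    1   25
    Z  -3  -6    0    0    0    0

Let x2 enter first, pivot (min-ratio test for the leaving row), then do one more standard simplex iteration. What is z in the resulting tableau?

Ratio test on column x2 — row 1: 13/4 = 13/4; row 2: 10/2 = 5; row 3: 25/1 = 25. Minimum is 13/4 at row 1 (s_1 leaves); pivot element 4.
Pivot on row 1; the Z-row RHS becomes 0 − (-6)·(13/4) = 39/2.
Next entering variable (most negative Z-row entry -3): x1.
Ratio test on column x1 — row 1: entry 0 ≤ 0; row 2: (7/2)/5 = 7/10; row 3: entry 0 ≤ 0. Minimum is 7/10 at row 2 (s_2 leaves); pivot element 5.
After the second pivot the Z-row RHS is 39/2 − (-3)·(7/10) = 108/5.

108/5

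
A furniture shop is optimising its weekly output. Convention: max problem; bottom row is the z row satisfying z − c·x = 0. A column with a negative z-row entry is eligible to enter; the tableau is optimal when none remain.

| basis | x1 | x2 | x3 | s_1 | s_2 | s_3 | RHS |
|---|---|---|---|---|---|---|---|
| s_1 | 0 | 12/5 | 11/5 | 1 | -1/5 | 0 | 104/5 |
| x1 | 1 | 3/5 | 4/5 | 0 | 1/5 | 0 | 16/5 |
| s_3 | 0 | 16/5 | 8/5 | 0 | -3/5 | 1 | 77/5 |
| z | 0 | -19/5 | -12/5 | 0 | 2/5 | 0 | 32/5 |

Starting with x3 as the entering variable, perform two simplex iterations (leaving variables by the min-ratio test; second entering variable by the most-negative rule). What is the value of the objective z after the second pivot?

Ratio test on column x3 — row 1: (104/5)/(11/5) = 104/11; row 2: (16/5)/(4/5) = 4; row 3: (77/5)/(8/5) = 77/8. Minimum is 4 at row 2 (x1 leaves); pivot element 4/5.
Pivot on row 2; the z-row RHS becomes 32/5 − (-12/5)·4 = 16.
Next entering variable (most negative z-row entry -2): x2.
Ratio test on column x2 — row 1: 12/(3/4) = 16; row 2: 4/(3/4) = 16/3; row 3: 9/2 = 9/2. Minimum is 9/2 at row 3 (s_3 leaves); pivot element 2.
After the second pivot the z-row RHS is 16 − (-2)·(9/2) = 25.

25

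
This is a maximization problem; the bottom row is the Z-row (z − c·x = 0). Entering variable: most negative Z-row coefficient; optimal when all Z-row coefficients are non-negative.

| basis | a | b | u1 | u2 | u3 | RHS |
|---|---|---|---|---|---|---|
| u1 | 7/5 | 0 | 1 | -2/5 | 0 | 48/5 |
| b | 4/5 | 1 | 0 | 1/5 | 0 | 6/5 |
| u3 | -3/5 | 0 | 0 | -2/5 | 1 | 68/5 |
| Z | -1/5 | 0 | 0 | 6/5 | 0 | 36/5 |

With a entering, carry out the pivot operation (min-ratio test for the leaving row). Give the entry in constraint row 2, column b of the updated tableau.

Ratio test on column a — row 1: (48/5)/(7/5) = 48/7; row 2: (6/5)/(4/5) = 3/2; row 3: entry -3/5 ≤ 0. Minimum is 3/2 at row 2 (b leaves); pivot element 4/5.
Divide row 2 by 4/5; eliminate column a from the other rows.
In the new row 2, the b entry is the old entry divided by the pivot: 1/(4/5) = 5/4.

5/4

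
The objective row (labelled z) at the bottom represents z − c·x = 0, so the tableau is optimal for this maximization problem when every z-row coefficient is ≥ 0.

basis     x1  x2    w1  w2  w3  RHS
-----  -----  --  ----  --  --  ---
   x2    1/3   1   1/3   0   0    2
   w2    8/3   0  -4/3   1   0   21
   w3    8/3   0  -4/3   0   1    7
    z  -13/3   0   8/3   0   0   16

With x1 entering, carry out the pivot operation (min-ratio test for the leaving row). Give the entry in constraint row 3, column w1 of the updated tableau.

-1/2

Ratio test on column x1 — row 1: 2/(1/3) = 6; row 2: 21/(8/3) = 63/8; row 3: 7/(8/3) = 21/8. Minimum is 21/8 at row 3 (w3 leaves); pivot element 8/3.
Divide row 3 by 8/3; eliminate column x1 from the other rows.
In the new row 3, the w1 entry is the old entry divided by the pivot: (-4/3)/(8/3) = -1/2.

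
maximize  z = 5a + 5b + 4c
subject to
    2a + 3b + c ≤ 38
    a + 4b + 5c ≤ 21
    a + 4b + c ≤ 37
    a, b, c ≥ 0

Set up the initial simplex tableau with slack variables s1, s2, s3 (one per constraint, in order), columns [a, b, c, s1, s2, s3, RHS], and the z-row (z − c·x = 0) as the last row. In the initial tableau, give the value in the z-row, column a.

The z-row carries the negated objective coefficients: the a entry is -5.

-5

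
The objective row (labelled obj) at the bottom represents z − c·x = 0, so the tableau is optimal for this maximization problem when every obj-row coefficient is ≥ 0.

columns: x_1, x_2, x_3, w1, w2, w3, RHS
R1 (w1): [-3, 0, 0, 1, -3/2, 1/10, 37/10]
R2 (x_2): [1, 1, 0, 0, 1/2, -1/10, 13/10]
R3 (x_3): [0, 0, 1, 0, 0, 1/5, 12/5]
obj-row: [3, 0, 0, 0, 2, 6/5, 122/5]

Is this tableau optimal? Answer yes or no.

Every obj-row coefficient is ≥ 0, so the tableau is optimal.

yes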